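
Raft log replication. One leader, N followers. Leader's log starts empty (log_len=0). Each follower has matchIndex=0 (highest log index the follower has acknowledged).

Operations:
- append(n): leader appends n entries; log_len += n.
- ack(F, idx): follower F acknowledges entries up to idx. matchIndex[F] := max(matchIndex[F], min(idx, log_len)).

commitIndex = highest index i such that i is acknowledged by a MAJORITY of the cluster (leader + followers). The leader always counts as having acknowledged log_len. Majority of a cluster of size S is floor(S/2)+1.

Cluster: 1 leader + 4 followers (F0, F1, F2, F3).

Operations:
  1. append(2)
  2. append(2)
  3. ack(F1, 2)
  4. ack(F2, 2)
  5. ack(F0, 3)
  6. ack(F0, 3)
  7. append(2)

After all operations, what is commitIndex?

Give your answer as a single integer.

Answer: 2

Derivation:
Op 1: append 2 -> log_len=2
Op 2: append 2 -> log_len=4
Op 3: F1 acks idx 2 -> match: F0=0 F1=2 F2=0 F3=0; commitIndex=0
Op 4: F2 acks idx 2 -> match: F0=0 F1=2 F2=2 F3=0; commitIndex=2
Op 5: F0 acks idx 3 -> match: F0=3 F1=2 F2=2 F3=0; commitIndex=2
Op 6: F0 acks idx 3 -> match: F0=3 F1=2 F2=2 F3=0; commitIndex=2
Op 7: append 2 -> log_len=6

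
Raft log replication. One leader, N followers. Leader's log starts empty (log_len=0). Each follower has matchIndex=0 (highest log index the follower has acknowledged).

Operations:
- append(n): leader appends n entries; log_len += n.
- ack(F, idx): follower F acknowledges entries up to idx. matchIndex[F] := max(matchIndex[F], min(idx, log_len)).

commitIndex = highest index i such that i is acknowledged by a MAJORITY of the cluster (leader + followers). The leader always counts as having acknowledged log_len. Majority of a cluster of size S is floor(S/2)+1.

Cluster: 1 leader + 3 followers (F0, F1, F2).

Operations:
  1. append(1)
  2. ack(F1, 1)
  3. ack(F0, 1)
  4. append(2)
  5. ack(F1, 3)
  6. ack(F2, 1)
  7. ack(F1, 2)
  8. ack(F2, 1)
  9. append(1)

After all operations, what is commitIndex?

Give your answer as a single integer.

Answer: 1

Derivation:
Op 1: append 1 -> log_len=1
Op 2: F1 acks idx 1 -> match: F0=0 F1=1 F2=0; commitIndex=0
Op 3: F0 acks idx 1 -> match: F0=1 F1=1 F2=0; commitIndex=1
Op 4: append 2 -> log_len=3
Op 5: F1 acks idx 3 -> match: F0=1 F1=3 F2=0; commitIndex=1
Op 6: F2 acks idx 1 -> match: F0=1 F1=3 F2=1; commitIndex=1
Op 7: F1 acks idx 2 -> match: F0=1 F1=3 F2=1; commitIndex=1
Op 8: F2 acks idx 1 -> match: F0=1 F1=3 F2=1; commitIndex=1
Op 9: append 1 -> log_len=4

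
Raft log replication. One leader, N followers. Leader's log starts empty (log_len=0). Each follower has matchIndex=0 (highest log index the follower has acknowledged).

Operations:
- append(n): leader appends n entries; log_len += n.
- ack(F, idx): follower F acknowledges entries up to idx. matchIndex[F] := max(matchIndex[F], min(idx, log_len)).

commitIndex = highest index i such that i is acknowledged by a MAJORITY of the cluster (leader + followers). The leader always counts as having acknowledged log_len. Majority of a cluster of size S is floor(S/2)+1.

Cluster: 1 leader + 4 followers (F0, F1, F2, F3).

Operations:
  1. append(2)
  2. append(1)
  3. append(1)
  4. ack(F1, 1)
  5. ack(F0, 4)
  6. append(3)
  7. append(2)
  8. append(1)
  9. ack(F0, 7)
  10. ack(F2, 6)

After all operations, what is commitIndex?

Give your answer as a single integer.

Op 1: append 2 -> log_len=2
Op 2: append 1 -> log_len=3
Op 3: append 1 -> log_len=4
Op 4: F1 acks idx 1 -> match: F0=0 F1=1 F2=0 F3=0; commitIndex=0
Op 5: F0 acks idx 4 -> match: F0=4 F1=1 F2=0 F3=0; commitIndex=1
Op 6: append 3 -> log_len=7
Op 7: append 2 -> log_len=9
Op 8: append 1 -> log_len=10
Op 9: F0 acks idx 7 -> match: F0=7 F1=1 F2=0 F3=0; commitIndex=1
Op 10: F2 acks idx 6 -> match: F0=7 F1=1 F2=6 F3=0; commitIndex=6

Answer: 6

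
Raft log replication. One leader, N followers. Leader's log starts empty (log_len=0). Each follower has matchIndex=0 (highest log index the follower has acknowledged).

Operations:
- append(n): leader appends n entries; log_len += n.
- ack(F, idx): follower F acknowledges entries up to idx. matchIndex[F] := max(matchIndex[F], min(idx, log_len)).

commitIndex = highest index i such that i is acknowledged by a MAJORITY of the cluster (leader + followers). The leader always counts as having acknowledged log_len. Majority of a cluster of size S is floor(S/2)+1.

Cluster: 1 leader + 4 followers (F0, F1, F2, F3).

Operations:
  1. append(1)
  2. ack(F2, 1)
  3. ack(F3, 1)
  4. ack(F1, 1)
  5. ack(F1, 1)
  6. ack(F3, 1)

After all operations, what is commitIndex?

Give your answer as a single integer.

Answer: 1

Derivation:
Op 1: append 1 -> log_len=1
Op 2: F2 acks idx 1 -> match: F0=0 F1=0 F2=1 F3=0; commitIndex=0
Op 3: F3 acks idx 1 -> match: F0=0 F1=0 F2=1 F3=1; commitIndex=1
Op 4: F1 acks idx 1 -> match: F0=0 F1=1 F2=1 F3=1; commitIndex=1
Op 5: F1 acks idx 1 -> match: F0=0 F1=1 F2=1 F3=1; commitIndex=1
Op 6: F3 acks idx 1 -> match: F0=0 F1=1 F2=1 F3=1; commitIndex=1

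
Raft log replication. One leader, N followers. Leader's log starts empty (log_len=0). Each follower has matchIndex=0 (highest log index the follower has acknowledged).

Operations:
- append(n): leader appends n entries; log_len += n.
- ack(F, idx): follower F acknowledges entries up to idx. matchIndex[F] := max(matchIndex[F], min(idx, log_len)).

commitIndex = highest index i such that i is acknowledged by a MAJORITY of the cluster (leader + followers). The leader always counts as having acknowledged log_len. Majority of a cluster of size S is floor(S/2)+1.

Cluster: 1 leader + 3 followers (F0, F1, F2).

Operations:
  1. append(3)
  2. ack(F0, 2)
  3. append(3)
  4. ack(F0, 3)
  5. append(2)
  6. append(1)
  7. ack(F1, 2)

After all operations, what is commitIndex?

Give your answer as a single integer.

Op 1: append 3 -> log_len=3
Op 2: F0 acks idx 2 -> match: F0=2 F1=0 F2=0; commitIndex=0
Op 3: append 3 -> log_len=6
Op 4: F0 acks idx 3 -> match: F0=3 F1=0 F2=0; commitIndex=0
Op 5: append 2 -> log_len=8
Op 6: append 1 -> log_len=9
Op 7: F1 acks idx 2 -> match: F0=3 F1=2 F2=0; commitIndex=2

Answer: 2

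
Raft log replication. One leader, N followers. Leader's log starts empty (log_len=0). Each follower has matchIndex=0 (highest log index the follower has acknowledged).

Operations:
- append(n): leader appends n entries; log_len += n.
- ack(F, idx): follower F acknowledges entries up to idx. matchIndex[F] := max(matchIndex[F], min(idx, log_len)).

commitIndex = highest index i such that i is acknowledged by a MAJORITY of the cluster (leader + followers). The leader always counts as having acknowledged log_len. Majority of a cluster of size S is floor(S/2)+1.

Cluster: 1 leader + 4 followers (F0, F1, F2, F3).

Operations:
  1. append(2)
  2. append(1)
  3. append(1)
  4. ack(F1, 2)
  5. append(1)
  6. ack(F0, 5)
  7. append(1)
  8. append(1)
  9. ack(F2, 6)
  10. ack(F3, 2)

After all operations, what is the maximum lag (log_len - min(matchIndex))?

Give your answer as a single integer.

Op 1: append 2 -> log_len=2
Op 2: append 1 -> log_len=3
Op 3: append 1 -> log_len=4
Op 4: F1 acks idx 2 -> match: F0=0 F1=2 F2=0 F3=0; commitIndex=0
Op 5: append 1 -> log_len=5
Op 6: F0 acks idx 5 -> match: F0=5 F1=2 F2=0 F3=0; commitIndex=2
Op 7: append 1 -> log_len=6
Op 8: append 1 -> log_len=7
Op 9: F2 acks idx 6 -> match: F0=5 F1=2 F2=6 F3=0; commitIndex=5
Op 10: F3 acks idx 2 -> match: F0=5 F1=2 F2=6 F3=2; commitIndex=5

Answer: 5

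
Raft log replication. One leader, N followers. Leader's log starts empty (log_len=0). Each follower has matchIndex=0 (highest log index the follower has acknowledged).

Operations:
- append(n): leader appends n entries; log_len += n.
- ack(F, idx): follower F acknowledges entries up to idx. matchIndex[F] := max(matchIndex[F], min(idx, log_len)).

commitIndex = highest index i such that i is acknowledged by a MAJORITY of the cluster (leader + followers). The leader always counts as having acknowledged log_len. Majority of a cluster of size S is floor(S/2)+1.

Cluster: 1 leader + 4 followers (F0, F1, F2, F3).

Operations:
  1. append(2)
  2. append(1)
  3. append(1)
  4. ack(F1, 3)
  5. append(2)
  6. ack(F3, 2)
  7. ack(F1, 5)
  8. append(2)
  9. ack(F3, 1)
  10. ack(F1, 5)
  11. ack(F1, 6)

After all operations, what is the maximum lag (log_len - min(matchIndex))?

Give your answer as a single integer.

Answer: 8

Derivation:
Op 1: append 2 -> log_len=2
Op 2: append 1 -> log_len=3
Op 3: append 1 -> log_len=4
Op 4: F1 acks idx 3 -> match: F0=0 F1=3 F2=0 F3=0; commitIndex=0
Op 5: append 2 -> log_len=6
Op 6: F3 acks idx 2 -> match: F0=0 F1=3 F2=0 F3=2; commitIndex=2
Op 7: F1 acks idx 5 -> match: F0=0 F1=5 F2=0 F3=2; commitIndex=2
Op 8: append 2 -> log_len=8
Op 9: F3 acks idx 1 -> match: F0=0 F1=5 F2=0 F3=2; commitIndex=2
Op 10: F1 acks idx 5 -> match: F0=0 F1=5 F2=0 F3=2; commitIndex=2
Op 11: F1 acks idx 6 -> match: F0=0 F1=6 F2=0 F3=2; commitIndex=2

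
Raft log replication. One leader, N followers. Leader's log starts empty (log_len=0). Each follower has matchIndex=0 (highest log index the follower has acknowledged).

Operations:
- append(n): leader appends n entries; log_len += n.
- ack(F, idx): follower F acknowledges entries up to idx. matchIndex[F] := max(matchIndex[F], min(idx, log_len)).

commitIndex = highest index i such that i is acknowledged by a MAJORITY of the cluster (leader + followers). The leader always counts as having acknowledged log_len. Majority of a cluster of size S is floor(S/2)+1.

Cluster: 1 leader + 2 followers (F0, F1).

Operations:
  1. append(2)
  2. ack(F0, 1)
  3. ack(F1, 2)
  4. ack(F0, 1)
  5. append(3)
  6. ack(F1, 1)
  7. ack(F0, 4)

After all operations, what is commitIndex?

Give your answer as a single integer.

Op 1: append 2 -> log_len=2
Op 2: F0 acks idx 1 -> match: F0=1 F1=0; commitIndex=1
Op 3: F1 acks idx 2 -> match: F0=1 F1=2; commitIndex=2
Op 4: F0 acks idx 1 -> match: F0=1 F1=2; commitIndex=2
Op 5: append 3 -> log_len=5
Op 6: F1 acks idx 1 -> match: F0=1 F1=2; commitIndex=2
Op 7: F0 acks idx 4 -> match: F0=4 F1=2; commitIndex=4

Answer: 4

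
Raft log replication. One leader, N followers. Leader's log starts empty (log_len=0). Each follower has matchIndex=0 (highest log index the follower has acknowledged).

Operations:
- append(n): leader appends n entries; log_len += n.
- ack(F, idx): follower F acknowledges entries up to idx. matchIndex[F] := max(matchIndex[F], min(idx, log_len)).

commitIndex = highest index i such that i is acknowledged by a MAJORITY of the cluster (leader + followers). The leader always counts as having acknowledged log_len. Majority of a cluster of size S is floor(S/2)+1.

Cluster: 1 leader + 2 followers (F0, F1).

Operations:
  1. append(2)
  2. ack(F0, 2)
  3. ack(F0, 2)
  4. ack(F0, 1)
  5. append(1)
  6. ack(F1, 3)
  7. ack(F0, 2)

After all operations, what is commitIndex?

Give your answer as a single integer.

Op 1: append 2 -> log_len=2
Op 2: F0 acks idx 2 -> match: F0=2 F1=0; commitIndex=2
Op 3: F0 acks idx 2 -> match: F0=2 F1=0; commitIndex=2
Op 4: F0 acks idx 1 -> match: F0=2 F1=0; commitIndex=2
Op 5: append 1 -> log_len=3
Op 6: F1 acks idx 3 -> match: F0=2 F1=3; commitIndex=3
Op 7: F0 acks idx 2 -> match: F0=2 F1=3; commitIndex=3

Answer: 3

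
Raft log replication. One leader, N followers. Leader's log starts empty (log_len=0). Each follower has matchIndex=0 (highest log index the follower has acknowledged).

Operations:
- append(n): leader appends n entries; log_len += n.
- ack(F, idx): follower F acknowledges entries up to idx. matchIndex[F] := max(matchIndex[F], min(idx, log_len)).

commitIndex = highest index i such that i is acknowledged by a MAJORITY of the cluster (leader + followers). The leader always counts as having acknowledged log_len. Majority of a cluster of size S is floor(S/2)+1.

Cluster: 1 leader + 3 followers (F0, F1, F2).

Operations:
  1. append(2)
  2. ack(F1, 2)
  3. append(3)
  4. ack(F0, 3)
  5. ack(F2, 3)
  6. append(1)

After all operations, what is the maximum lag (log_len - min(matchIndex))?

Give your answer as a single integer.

Answer: 4

Derivation:
Op 1: append 2 -> log_len=2
Op 2: F1 acks idx 2 -> match: F0=0 F1=2 F2=0; commitIndex=0
Op 3: append 3 -> log_len=5
Op 4: F0 acks idx 3 -> match: F0=3 F1=2 F2=0; commitIndex=2
Op 5: F2 acks idx 3 -> match: F0=3 F1=2 F2=3; commitIndex=3
Op 6: append 1 -> log_len=6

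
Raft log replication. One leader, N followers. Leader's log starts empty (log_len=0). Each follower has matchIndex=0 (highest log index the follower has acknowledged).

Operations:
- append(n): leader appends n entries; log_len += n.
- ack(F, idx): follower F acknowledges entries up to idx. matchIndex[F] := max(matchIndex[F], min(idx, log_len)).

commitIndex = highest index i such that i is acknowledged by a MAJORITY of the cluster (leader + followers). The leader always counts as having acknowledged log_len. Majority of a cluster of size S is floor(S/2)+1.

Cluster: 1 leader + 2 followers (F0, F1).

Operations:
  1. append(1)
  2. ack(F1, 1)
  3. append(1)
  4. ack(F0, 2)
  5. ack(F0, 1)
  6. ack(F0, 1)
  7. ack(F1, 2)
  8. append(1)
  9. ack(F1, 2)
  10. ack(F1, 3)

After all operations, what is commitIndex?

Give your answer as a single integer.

Answer: 3

Derivation:
Op 1: append 1 -> log_len=1
Op 2: F1 acks idx 1 -> match: F0=0 F1=1; commitIndex=1
Op 3: append 1 -> log_len=2
Op 4: F0 acks idx 2 -> match: F0=2 F1=1; commitIndex=2
Op 5: F0 acks idx 1 -> match: F0=2 F1=1; commitIndex=2
Op 6: F0 acks idx 1 -> match: F0=2 F1=1; commitIndex=2
Op 7: F1 acks idx 2 -> match: F0=2 F1=2; commitIndex=2
Op 8: append 1 -> log_len=3
Op 9: F1 acks idx 2 -> match: F0=2 F1=2; commitIndex=2
Op 10: F1 acks idx 3 -> match: F0=2 F1=3; commitIndex=3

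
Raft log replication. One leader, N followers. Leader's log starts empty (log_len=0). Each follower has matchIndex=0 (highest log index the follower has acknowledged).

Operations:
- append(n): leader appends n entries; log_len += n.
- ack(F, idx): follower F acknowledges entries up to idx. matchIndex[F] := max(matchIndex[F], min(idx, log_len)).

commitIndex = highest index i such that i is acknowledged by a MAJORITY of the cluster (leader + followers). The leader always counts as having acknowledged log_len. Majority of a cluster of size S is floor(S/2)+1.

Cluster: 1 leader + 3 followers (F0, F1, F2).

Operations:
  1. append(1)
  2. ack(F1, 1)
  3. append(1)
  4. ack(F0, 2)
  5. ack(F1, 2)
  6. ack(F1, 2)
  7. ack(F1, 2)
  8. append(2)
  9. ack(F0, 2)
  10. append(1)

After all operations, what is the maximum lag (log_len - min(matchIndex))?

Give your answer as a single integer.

Answer: 5

Derivation:
Op 1: append 1 -> log_len=1
Op 2: F1 acks idx 1 -> match: F0=0 F1=1 F2=0; commitIndex=0
Op 3: append 1 -> log_len=2
Op 4: F0 acks idx 2 -> match: F0=2 F1=1 F2=0; commitIndex=1
Op 5: F1 acks idx 2 -> match: F0=2 F1=2 F2=0; commitIndex=2
Op 6: F1 acks idx 2 -> match: F0=2 F1=2 F2=0; commitIndex=2
Op 7: F1 acks idx 2 -> match: F0=2 F1=2 F2=0; commitIndex=2
Op 8: append 2 -> log_len=4
Op 9: F0 acks idx 2 -> match: F0=2 F1=2 F2=0; commitIndex=2
Op 10: append 1 -> log_len=5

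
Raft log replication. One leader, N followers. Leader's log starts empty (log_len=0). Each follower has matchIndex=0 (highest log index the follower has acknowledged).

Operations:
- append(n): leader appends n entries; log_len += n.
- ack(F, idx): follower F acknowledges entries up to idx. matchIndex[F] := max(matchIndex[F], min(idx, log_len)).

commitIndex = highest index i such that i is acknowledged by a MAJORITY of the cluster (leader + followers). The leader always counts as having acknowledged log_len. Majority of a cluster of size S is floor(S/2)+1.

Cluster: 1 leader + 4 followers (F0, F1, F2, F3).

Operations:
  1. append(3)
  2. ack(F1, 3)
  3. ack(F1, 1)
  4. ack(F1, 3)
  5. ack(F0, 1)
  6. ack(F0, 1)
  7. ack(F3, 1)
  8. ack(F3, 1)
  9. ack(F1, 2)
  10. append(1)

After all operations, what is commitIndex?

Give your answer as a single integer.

Op 1: append 3 -> log_len=3
Op 2: F1 acks idx 3 -> match: F0=0 F1=3 F2=0 F3=0; commitIndex=0
Op 3: F1 acks idx 1 -> match: F0=0 F1=3 F2=0 F3=0; commitIndex=0
Op 4: F1 acks idx 3 -> match: F0=0 F1=3 F2=0 F3=0; commitIndex=0
Op 5: F0 acks idx 1 -> match: F0=1 F1=3 F2=0 F3=0; commitIndex=1
Op 6: F0 acks idx 1 -> match: F0=1 F1=3 F2=0 F3=0; commitIndex=1
Op 7: F3 acks idx 1 -> match: F0=1 F1=3 F2=0 F3=1; commitIndex=1
Op 8: F3 acks idx 1 -> match: F0=1 F1=3 F2=0 F3=1; commitIndex=1
Op 9: F1 acks idx 2 -> match: F0=1 F1=3 F2=0 F3=1; commitIndex=1
Op 10: append 1 -> log_len=4

Answer: 1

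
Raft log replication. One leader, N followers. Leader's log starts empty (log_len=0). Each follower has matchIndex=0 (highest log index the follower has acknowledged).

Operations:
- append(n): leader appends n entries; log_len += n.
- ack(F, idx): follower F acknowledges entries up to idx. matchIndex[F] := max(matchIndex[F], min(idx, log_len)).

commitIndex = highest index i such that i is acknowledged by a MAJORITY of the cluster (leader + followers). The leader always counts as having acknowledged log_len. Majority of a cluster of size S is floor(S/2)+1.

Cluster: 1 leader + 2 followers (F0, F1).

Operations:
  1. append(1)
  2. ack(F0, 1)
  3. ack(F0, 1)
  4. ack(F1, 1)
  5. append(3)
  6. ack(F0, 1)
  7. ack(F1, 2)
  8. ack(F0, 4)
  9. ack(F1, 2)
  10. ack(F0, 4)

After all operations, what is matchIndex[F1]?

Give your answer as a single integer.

Op 1: append 1 -> log_len=1
Op 2: F0 acks idx 1 -> match: F0=1 F1=0; commitIndex=1
Op 3: F0 acks idx 1 -> match: F0=1 F1=0; commitIndex=1
Op 4: F1 acks idx 1 -> match: F0=1 F1=1; commitIndex=1
Op 5: append 3 -> log_len=4
Op 6: F0 acks idx 1 -> match: F0=1 F1=1; commitIndex=1
Op 7: F1 acks idx 2 -> match: F0=1 F1=2; commitIndex=2
Op 8: F0 acks idx 4 -> match: F0=4 F1=2; commitIndex=4
Op 9: F1 acks idx 2 -> match: F0=4 F1=2; commitIndex=4
Op 10: F0 acks idx 4 -> match: F0=4 F1=2; commitIndex=4

Answer: 2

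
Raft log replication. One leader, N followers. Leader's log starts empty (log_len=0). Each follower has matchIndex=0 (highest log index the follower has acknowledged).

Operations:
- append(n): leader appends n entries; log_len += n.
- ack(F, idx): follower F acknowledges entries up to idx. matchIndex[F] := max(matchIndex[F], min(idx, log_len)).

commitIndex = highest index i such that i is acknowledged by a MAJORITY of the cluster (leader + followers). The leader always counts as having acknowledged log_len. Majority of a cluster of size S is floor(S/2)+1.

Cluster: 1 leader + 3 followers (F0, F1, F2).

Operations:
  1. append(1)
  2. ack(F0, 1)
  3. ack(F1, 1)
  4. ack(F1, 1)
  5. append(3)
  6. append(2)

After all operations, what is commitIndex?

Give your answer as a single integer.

Answer: 1

Derivation:
Op 1: append 1 -> log_len=1
Op 2: F0 acks idx 1 -> match: F0=1 F1=0 F2=0; commitIndex=0
Op 3: F1 acks idx 1 -> match: F0=1 F1=1 F2=0; commitIndex=1
Op 4: F1 acks idx 1 -> match: F0=1 F1=1 F2=0; commitIndex=1
Op 5: append 3 -> log_len=4
Op 6: append 2 -> log_len=6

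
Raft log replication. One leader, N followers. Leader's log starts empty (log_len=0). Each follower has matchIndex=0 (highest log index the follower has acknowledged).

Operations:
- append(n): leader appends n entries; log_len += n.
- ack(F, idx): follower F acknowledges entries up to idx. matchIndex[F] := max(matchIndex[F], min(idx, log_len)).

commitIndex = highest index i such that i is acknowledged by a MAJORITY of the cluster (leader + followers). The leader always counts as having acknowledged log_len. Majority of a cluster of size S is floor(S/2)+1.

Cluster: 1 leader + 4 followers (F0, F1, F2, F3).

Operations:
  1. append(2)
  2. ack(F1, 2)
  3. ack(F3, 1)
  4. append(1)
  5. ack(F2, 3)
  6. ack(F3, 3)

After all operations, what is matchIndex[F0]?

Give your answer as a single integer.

Answer: 0

Derivation:
Op 1: append 2 -> log_len=2
Op 2: F1 acks idx 2 -> match: F0=0 F1=2 F2=0 F3=0; commitIndex=0
Op 3: F3 acks idx 1 -> match: F0=0 F1=2 F2=0 F3=1; commitIndex=1
Op 4: append 1 -> log_len=3
Op 5: F2 acks idx 3 -> match: F0=0 F1=2 F2=3 F3=1; commitIndex=2
Op 6: F3 acks idx 3 -> match: F0=0 F1=2 F2=3 F3=3; commitIndex=3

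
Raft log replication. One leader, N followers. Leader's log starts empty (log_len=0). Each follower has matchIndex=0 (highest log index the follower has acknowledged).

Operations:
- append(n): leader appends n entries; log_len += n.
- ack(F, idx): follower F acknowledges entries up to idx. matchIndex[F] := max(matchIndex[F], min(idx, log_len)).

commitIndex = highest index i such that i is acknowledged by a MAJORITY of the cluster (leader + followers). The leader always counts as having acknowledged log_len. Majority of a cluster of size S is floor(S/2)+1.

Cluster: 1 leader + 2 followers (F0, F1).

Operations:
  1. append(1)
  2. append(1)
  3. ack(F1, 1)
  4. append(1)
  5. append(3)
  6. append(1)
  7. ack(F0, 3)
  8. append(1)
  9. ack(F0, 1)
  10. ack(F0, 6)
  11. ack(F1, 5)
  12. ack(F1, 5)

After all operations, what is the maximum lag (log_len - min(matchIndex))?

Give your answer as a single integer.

Answer: 3

Derivation:
Op 1: append 1 -> log_len=1
Op 2: append 1 -> log_len=2
Op 3: F1 acks idx 1 -> match: F0=0 F1=1; commitIndex=1
Op 4: append 1 -> log_len=3
Op 5: append 3 -> log_len=6
Op 6: append 1 -> log_len=7
Op 7: F0 acks idx 3 -> match: F0=3 F1=1; commitIndex=3
Op 8: append 1 -> log_len=8
Op 9: F0 acks idx 1 -> match: F0=3 F1=1; commitIndex=3
Op 10: F0 acks idx 6 -> match: F0=6 F1=1; commitIndex=6
Op 11: F1 acks idx 5 -> match: F0=6 F1=5; commitIndex=6
Op 12: F1 acks idx 5 -> match: F0=6 F1=5; commitIndex=6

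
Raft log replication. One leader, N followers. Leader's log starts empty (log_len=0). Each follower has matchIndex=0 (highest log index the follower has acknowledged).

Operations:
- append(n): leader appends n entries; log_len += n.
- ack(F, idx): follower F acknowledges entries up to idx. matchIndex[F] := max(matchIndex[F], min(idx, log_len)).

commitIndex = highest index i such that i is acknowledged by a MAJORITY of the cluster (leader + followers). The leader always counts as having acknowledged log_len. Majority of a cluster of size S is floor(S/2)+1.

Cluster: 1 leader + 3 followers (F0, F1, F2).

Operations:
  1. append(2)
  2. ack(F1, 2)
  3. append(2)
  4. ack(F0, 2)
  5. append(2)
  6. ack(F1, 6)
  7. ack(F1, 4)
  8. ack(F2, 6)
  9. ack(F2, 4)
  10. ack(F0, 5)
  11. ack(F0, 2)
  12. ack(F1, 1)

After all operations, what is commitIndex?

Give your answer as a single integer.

Op 1: append 2 -> log_len=2
Op 2: F1 acks idx 2 -> match: F0=0 F1=2 F2=0; commitIndex=0
Op 3: append 2 -> log_len=4
Op 4: F0 acks idx 2 -> match: F0=2 F1=2 F2=0; commitIndex=2
Op 5: append 2 -> log_len=6
Op 6: F1 acks idx 6 -> match: F0=2 F1=6 F2=0; commitIndex=2
Op 7: F1 acks idx 4 -> match: F0=2 F1=6 F2=0; commitIndex=2
Op 8: F2 acks idx 6 -> match: F0=2 F1=6 F2=6; commitIndex=6
Op 9: F2 acks idx 4 -> match: F0=2 F1=6 F2=6; commitIndex=6
Op 10: F0 acks idx 5 -> match: F0=5 F1=6 F2=6; commitIndex=6
Op 11: F0 acks idx 2 -> match: F0=5 F1=6 F2=6; commitIndex=6
Op 12: F1 acks idx 1 -> match: F0=5 F1=6 F2=6; commitIndex=6

Answer: 6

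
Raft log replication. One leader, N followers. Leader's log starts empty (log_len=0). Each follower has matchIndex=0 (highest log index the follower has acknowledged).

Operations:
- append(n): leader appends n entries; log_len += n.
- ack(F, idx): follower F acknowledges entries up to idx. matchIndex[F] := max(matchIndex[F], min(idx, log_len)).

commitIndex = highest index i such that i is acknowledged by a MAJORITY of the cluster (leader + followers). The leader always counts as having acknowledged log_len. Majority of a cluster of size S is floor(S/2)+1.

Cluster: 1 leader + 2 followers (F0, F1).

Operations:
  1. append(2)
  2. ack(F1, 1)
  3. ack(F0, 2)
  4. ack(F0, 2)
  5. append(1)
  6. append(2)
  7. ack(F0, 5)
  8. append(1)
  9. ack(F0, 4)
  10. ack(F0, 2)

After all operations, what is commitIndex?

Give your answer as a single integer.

Answer: 5

Derivation:
Op 1: append 2 -> log_len=2
Op 2: F1 acks idx 1 -> match: F0=0 F1=1; commitIndex=1
Op 3: F0 acks idx 2 -> match: F0=2 F1=1; commitIndex=2
Op 4: F0 acks idx 2 -> match: F0=2 F1=1; commitIndex=2
Op 5: append 1 -> log_len=3
Op 6: append 2 -> log_len=5
Op 7: F0 acks idx 5 -> match: F0=5 F1=1; commitIndex=5
Op 8: append 1 -> log_len=6
Op 9: F0 acks idx 4 -> match: F0=5 F1=1; commitIndex=5
Op 10: F0 acks idx 2 -> match: F0=5 F1=1; commitIndex=5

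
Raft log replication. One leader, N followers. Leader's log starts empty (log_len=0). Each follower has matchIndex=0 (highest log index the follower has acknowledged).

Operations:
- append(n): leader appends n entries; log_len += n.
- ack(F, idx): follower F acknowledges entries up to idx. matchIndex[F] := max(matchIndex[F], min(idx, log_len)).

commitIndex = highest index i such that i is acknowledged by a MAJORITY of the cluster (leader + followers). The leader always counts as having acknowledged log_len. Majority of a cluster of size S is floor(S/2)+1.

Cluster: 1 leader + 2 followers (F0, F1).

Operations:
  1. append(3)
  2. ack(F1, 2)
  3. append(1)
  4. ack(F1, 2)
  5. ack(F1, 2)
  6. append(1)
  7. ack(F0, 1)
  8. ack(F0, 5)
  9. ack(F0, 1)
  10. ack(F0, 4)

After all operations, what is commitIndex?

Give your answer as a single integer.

Op 1: append 3 -> log_len=3
Op 2: F1 acks idx 2 -> match: F0=0 F1=2; commitIndex=2
Op 3: append 1 -> log_len=4
Op 4: F1 acks idx 2 -> match: F0=0 F1=2; commitIndex=2
Op 5: F1 acks idx 2 -> match: F0=0 F1=2; commitIndex=2
Op 6: append 1 -> log_len=5
Op 7: F0 acks idx 1 -> match: F0=1 F1=2; commitIndex=2
Op 8: F0 acks idx 5 -> match: F0=5 F1=2; commitIndex=5
Op 9: F0 acks idx 1 -> match: F0=5 F1=2; commitIndex=5
Op 10: F0 acks idx 4 -> match: F0=5 F1=2; commitIndex=5

Answer: 5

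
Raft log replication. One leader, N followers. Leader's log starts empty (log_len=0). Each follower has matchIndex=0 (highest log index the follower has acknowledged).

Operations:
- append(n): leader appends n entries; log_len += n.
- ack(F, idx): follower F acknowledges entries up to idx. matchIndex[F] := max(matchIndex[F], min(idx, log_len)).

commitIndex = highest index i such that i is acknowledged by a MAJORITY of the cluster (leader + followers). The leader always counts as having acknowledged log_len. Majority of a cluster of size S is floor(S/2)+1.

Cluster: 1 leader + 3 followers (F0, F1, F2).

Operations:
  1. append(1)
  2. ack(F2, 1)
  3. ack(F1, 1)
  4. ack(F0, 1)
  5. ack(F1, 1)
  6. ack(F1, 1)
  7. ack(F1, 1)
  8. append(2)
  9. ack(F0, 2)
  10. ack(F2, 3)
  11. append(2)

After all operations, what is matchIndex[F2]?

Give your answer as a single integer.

Answer: 3

Derivation:
Op 1: append 1 -> log_len=1
Op 2: F2 acks idx 1 -> match: F0=0 F1=0 F2=1; commitIndex=0
Op 3: F1 acks idx 1 -> match: F0=0 F1=1 F2=1; commitIndex=1
Op 4: F0 acks idx 1 -> match: F0=1 F1=1 F2=1; commitIndex=1
Op 5: F1 acks idx 1 -> match: F0=1 F1=1 F2=1; commitIndex=1
Op 6: F1 acks idx 1 -> match: F0=1 F1=1 F2=1; commitIndex=1
Op 7: F1 acks idx 1 -> match: F0=1 F1=1 F2=1; commitIndex=1
Op 8: append 2 -> log_len=3
Op 9: F0 acks idx 2 -> match: F0=2 F1=1 F2=1; commitIndex=1
Op 10: F2 acks idx 3 -> match: F0=2 F1=1 F2=3; commitIndex=2
Op 11: append 2 -> log_len=5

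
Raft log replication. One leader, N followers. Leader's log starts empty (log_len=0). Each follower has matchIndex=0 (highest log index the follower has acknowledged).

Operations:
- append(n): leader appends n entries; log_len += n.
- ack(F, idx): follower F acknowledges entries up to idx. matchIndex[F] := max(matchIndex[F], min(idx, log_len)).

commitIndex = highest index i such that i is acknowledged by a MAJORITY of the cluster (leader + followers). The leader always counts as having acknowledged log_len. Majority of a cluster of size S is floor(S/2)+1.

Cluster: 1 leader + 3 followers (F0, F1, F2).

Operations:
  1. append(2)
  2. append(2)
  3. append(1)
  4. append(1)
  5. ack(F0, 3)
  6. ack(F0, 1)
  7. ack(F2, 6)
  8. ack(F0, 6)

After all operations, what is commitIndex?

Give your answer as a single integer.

Answer: 6

Derivation:
Op 1: append 2 -> log_len=2
Op 2: append 2 -> log_len=4
Op 3: append 1 -> log_len=5
Op 4: append 1 -> log_len=6
Op 5: F0 acks idx 3 -> match: F0=3 F1=0 F2=0; commitIndex=0
Op 6: F0 acks idx 1 -> match: F0=3 F1=0 F2=0; commitIndex=0
Op 7: F2 acks idx 6 -> match: F0=3 F1=0 F2=6; commitIndex=3
Op 8: F0 acks idx 6 -> match: F0=6 F1=0 F2=6; commitIndex=6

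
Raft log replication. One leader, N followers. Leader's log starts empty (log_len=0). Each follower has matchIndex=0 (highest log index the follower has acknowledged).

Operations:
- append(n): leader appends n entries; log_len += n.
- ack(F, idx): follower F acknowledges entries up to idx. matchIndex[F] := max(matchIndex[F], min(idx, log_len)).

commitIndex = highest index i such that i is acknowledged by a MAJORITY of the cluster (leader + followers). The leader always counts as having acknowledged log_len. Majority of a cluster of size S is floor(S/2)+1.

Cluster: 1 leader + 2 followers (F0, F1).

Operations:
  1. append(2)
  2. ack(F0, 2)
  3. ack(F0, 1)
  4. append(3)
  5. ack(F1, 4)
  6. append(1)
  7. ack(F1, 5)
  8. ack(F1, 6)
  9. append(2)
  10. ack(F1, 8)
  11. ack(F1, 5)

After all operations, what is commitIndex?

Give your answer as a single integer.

Answer: 8

Derivation:
Op 1: append 2 -> log_len=2
Op 2: F0 acks idx 2 -> match: F0=2 F1=0; commitIndex=2
Op 3: F0 acks idx 1 -> match: F0=2 F1=0; commitIndex=2
Op 4: append 3 -> log_len=5
Op 5: F1 acks idx 4 -> match: F0=2 F1=4; commitIndex=4
Op 6: append 1 -> log_len=6
Op 7: F1 acks idx 5 -> match: F0=2 F1=5; commitIndex=5
Op 8: F1 acks idx 6 -> match: F0=2 F1=6; commitIndex=6
Op 9: append 2 -> log_len=8
Op 10: F1 acks idx 8 -> match: F0=2 F1=8; commitIndex=8
Op 11: F1 acks idx 5 -> match: F0=2 F1=8; commitIndex=8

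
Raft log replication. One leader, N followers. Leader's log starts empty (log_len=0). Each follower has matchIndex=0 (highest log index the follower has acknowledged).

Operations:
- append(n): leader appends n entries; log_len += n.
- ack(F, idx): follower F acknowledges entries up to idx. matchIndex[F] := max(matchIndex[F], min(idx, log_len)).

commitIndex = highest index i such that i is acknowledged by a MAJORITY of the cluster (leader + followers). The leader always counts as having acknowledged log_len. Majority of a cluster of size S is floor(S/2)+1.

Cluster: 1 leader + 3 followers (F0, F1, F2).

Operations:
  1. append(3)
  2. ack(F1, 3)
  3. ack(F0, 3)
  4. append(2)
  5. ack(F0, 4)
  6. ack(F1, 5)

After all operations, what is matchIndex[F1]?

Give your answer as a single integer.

Op 1: append 3 -> log_len=3
Op 2: F1 acks idx 3 -> match: F0=0 F1=3 F2=0; commitIndex=0
Op 3: F0 acks idx 3 -> match: F0=3 F1=3 F2=0; commitIndex=3
Op 4: append 2 -> log_len=5
Op 5: F0 acks idx 4 -> match: F0=4 F1=3 F2=0; commitIndex=3
Op 6: F1 acks idx 5 -> match: F0=4 F1=5 F2=0; commitIndex=4

Answer: 5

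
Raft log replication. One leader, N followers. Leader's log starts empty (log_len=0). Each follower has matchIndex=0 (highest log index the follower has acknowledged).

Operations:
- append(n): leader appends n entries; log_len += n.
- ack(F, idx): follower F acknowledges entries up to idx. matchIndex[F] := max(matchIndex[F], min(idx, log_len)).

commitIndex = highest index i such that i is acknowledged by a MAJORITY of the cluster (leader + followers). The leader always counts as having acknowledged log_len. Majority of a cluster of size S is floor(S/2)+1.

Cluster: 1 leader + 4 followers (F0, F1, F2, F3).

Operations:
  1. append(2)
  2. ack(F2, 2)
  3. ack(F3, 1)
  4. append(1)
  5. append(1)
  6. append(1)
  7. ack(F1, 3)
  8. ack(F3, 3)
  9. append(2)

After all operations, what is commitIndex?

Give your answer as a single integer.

Op 1: append 2 -> log_len=2
Op 2: F2 acks idx 2 -> match: F0=0 F1=0 F2=2 F3=0; commitIndex=0
Op 3: F3 acks idx 1 -> match: F0=0 F1=0 F2=2 F3=1; commitIndex=1
Op 4: append 1 -> log_len=3
Op 5: append 1 -> log_len=4
Op 6: append 1 -> log_len=5
Op 7: F1 acks idx 3 -> match: F0=0 F1=3 F2=2 F3=1; commitIndex=2
Op 8: F3 acks idx 3 -> match: F0=0 F1=3 F2=2 F3=3; commitIndex=3
Op 9: append 2 -> log_len=7

Answer: 3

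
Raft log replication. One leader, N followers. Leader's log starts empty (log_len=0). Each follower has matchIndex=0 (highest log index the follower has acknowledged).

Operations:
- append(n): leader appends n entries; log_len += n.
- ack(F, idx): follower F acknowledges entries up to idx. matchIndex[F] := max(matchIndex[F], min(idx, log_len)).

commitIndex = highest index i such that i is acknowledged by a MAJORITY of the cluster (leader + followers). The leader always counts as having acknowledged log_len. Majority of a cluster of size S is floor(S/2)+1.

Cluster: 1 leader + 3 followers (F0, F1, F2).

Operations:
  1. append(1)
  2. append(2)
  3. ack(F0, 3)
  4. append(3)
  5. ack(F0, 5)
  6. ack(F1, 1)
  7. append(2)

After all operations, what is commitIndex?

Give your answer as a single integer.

Answer: 1

Derivation:
Op 1: append 1 -> log_len=1
Op 2: append 2 -> log_len=3
Op 3: F0 acks idx 3 -> match: F0=3 F1=0 F2=0; commitIndex=0
Op 4: append 3 -> log_len=6
Op 5: F0 acks idx 5 -> match: F0=5 F1=0 F2=0; commitIndex=0
Op 6: F1 acks idx 1 -> match: F0=5 F1=1 F2=0; commitIndex=1
Op 7: append 2 -> log_len=8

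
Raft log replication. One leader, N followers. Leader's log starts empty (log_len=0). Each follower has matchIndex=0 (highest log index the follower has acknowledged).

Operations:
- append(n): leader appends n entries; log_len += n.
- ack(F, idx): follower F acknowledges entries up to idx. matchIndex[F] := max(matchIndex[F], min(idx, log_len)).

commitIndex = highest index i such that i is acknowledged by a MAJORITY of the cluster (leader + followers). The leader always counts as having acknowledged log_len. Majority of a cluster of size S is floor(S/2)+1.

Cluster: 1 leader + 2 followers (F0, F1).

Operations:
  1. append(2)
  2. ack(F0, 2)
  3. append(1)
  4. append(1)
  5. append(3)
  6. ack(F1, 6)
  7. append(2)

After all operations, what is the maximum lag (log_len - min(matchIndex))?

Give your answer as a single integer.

Answer: 7

Derivation:
Op 1: append 2 -> log_len=2
Op 2: F0 acks idx 2 -> match: F0=2 F1=0; commitIndex=2
Op 3: append 1 -> log_len=3
Op 4: append 1 -> log_len=4
Op 5: append 3 -> log_len=7
Op 6: F1 acks idx 6 -> match: F0=2 F1=6; commitIndex=6
Op 7: append 2 -> log_len=9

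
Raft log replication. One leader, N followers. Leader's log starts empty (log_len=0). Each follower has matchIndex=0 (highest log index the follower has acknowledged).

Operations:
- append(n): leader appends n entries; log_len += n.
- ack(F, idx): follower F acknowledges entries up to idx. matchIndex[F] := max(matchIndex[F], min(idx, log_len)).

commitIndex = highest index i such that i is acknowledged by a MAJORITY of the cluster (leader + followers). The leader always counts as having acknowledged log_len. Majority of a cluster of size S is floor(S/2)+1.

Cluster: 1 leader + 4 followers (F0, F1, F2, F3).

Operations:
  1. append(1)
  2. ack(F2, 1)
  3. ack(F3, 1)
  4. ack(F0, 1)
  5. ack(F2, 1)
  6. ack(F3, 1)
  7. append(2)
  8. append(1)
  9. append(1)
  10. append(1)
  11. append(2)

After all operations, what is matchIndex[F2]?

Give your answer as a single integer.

Answer: 1

Derivation:
Op 1: append 1 -> log_len=1
Op 2: F2 acks idx 1 -> match: F0=0 F1=0 F2=1 F3=0; commitIndex=0
Op 3: F3 acks idx 1 -> match: F0=0 F1=0 F2=1 F3=1; commitIndex=1
Op 4: F0 acks idx 1 -> match: F0=1 F1=0 F2=1 F3=1; commitIndex=1
Op 5: F2 acks idx 1 -> match: F0=1 F1=0 F2=1 F3=1; commitIndex=1
Op 6: F3 acks idx 1 -> match: F0=1 F1=0 F2=1 F3=1; commitIndex=1
Op 7: append 2 -> log_len=3
Op 8: append 1 -> log_len=4
Op 9: append 1 -> log_len=5
Op 10: append 1 -> log_len=6
Op 11: append 2 -> log_len=8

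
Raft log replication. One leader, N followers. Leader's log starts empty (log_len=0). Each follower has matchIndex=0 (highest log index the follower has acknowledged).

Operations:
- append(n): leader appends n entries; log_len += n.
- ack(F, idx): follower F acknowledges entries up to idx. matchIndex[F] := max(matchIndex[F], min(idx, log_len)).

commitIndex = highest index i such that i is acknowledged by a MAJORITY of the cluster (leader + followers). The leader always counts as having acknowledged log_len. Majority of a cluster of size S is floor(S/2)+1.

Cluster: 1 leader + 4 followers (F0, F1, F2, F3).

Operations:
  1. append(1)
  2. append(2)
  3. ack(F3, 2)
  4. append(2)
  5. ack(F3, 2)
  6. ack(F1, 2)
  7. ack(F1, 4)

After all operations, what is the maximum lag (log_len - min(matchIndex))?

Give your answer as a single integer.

Op 1: append 1 -> log_len=1
Op 2: append 2 -> log_len=3
Op 3: F3 acks idx 2 -> match: F0=0 F1=0 F2=0 F3=2; commitIndex=0
Op 4: append 2 -> log_len=5
Op 5: F3 acks idx 2 -> match: F0=0 F1=0 F2=0 F3=2; commitIndex=0
Op 6: F1 acks idx 2 -> match: F0=0 F1=2 F2=0 F3=2; commitIndex=2
Op 7: F1 acks idx 4 -> match: F0=0 F1=4 F2=0 F3=2; commitIndex=2

Answer: 5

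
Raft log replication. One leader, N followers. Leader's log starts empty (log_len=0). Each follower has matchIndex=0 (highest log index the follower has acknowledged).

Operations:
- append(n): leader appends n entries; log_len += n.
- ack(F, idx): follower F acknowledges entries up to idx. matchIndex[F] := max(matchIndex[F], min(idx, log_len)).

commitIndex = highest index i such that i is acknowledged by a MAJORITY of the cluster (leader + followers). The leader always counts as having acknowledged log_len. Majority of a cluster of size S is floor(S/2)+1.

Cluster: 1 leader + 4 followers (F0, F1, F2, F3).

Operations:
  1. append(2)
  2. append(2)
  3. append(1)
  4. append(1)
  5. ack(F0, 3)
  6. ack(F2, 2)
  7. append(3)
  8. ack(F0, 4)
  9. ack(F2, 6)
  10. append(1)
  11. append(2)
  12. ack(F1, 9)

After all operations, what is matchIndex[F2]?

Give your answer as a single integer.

Op 1: append 2 -> log_len=2
Op 2: append 2 -> log_len=4
Op 3: append 1 -> log_len=5
Op 4: append 1 -> log_len=6
Op 5: F0 acks idx 3 -> match: F0=3 F1=0 F2=0 F3=0; commitIndex=0
Op 6: F2 acks idx 2 -> match: F0=3 F1=0 F2=2 F3=0; commitIndex=2
Op 7: append 3 -> log_len=9
Op 8: F0 acks idx 4 -> match: F0=4 F1=0 F2=2 F3=0; commitIndex=2
Op 9: F2 acks idx 6 -> match: F0=4 F1=0 F2=6 F3=0; commitIndex=4
Op 10: append 1 -> log_len=10
Op 11: append 2 -> log_len=12
Op 12: F1 acks idx 9 -> match: F0=4 F1=9 F2=6 F3=0; commitIndex=6

Answer: 6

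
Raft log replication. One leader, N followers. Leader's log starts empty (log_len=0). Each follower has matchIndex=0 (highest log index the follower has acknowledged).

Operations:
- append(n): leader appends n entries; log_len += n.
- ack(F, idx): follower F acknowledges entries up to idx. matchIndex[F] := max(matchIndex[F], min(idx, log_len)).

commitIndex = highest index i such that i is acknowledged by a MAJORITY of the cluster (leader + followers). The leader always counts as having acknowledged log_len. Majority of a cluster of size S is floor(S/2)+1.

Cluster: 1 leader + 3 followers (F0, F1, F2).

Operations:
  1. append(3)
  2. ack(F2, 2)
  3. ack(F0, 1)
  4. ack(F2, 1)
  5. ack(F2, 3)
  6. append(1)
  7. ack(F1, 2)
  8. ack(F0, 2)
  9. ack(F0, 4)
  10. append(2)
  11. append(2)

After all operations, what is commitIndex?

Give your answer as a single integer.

Op 1: append 3 -> log_len=3
Op 2: F2 acks idx 2 -> match: F0=0 F1=0 F2=2; commitIndex=0
Op 3: F0 acks idx 1 -> match: F0=1 F1=0 F2=2; commitIndex=1
Op 4: F2 acks idx 1 -> match: F0=1 F1=0 F2=2; commitIndex=1
Op 5: F2 acks idx 3 -> match: F0=1 F1=0 F2=3; commitIndex=1
Op 6: append 1 -> log_len=4
Op 7: F1 acks idx 2 -> match: F0=1 F1=2 F2=3; commitIndex=2
Op 8: F0 acks idx 2 -> match: F0=2 F1=2 F2=3; commitIndex=2
Op 9: F0 acks idx 4 -> match: F0=4 F1=2 F2=3; commitIndex=3
Op 10: append 2 -> log_len=6
Op 11: append 2 -> log_len=8

Answer: 3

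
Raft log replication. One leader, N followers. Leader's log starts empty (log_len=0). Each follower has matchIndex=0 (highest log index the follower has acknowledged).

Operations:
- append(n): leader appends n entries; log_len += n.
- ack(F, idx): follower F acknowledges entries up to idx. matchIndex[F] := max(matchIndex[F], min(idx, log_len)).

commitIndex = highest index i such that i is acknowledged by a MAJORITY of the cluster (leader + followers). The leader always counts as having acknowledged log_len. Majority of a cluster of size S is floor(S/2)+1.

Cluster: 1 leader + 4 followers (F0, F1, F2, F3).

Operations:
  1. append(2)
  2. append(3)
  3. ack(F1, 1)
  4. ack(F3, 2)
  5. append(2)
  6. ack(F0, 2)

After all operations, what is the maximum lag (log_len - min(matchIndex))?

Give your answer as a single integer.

Answer: 7

Derivation:
Op 1: append 2 -> log_len=2
Op 2: append 3 -> log_len=5
Op 3: F1 acks idx 1 -> match: F0=0 F1=1 F2=0 F3=0; commitIndex=0
Op 4: F3 acks idx 2 -> match: F0=0 F1=1 F2=0 F3=2; commitIndex=1
Op 5: append 2 -> log_len=7
Op 6: F0 acks idx 2 -> match: F0=2 F1=1 F2=0 F3=2; commitIndex=2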